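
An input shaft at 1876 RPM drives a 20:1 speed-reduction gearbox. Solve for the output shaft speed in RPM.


omega_out = omega_in / N = 1876 / 20 = 93.8000

93.8000 RPM


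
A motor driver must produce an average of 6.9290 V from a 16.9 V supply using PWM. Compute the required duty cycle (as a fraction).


D = V_avg/V_supply = 6.9290/16.9 = 0.4100

0.4100


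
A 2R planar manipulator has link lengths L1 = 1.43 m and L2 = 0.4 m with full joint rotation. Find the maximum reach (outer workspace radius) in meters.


r_max = L1 + L2 = 1.43 + 0.4 = 1.8300

1.8300 m


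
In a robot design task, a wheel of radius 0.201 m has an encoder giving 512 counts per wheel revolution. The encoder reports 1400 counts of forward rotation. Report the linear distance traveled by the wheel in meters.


revs = 1400/512 = 2.734375
d = revs * 2*pi*r = 2.734375 * 2*pi*0.201 = 3.4533

3.4533 m


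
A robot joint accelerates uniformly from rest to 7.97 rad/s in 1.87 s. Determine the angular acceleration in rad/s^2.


alpha = delta_omega / t = 7.97 / 1.87 = 4.2620

4.2620 rad/s^2


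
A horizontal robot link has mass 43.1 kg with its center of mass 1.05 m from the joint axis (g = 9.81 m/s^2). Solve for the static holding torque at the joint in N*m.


tau = m*g*L = 43.1 * 9.81 * 1.05 = 443.9516

443.9516 N*m


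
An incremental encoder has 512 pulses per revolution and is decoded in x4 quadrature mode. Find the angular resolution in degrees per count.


resolution = 360 / (PPR * 4) = 360 / 2048 = 0.1758

0.1758 degrees


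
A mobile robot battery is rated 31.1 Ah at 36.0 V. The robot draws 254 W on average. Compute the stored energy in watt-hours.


E = capacity * V = 31.1*36.0 = 1119.6000

1119.6000 Wh


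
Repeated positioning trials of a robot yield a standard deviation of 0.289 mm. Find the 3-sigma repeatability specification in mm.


repeatability = 3*sigma = 3*0.289 = 0.8670

0.8670 mm


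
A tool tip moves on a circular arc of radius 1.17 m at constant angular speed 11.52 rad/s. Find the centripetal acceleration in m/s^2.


a_c = omega^2 * r = 11.52^2 * 1.17 = 155.2712

155.2712 m/s^2


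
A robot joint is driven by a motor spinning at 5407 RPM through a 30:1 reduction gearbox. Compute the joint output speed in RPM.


omega_joint = omega_motor / N = 5407 / 30 = 180.2333

180.2333 RPM


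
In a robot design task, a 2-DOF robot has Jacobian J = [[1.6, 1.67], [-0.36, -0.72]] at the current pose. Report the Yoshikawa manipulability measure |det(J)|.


det(J) = 1.6*-0.72 - (1.67)*(-0.36) = -0.5508
|det(J)| = 0.5508

0.5508


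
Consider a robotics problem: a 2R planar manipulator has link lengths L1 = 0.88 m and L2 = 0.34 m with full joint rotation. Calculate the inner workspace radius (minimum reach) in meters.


r_min = |L1 - L2| = |0.88 - 0.34| = 0.5400

0.5400 m


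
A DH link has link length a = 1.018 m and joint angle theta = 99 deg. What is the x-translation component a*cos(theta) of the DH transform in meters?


a*cos(theta) = 1.018*cos(99 deg) = -0.1593

-0.1593 m


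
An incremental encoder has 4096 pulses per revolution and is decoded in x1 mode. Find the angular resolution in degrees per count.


resolution = 360 / (PPR * 1) = 360 / 4096 = 0.0879

0.0879 degrees


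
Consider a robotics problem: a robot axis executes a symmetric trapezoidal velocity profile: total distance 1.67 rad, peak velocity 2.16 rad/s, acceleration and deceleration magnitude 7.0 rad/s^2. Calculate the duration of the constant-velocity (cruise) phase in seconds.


t_acc = v/a = 0.308571 s, d_acc = v^2/(2a) = 0.333257 rad each
d_cruise = 1.67 - 2*0.333257 = 1.003486 rad
t_cruise = d_cruise/v = 1.003486/2.16 = 0.4646

0.4646 s


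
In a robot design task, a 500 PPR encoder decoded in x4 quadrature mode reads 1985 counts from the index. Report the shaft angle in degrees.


angle = counts * 360 / (PPR*4) = 1985 * 360 / 2000 = 357.3000

357.3000 degrees


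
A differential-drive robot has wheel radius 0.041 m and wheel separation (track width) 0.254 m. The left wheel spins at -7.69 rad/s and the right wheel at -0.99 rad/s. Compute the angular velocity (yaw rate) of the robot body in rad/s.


omega = r*(wR - wL)/L = 0.041*(-0.99 - (-7.69))/0.254 = 1.0815

1.0815 rad/s


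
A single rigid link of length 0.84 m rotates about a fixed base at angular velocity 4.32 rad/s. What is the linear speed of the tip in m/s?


v = L*omega = 0.84 * 4.32 = 3.6288

3.6288 m/s


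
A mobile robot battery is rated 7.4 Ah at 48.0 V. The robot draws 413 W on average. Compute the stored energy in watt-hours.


E = capacity * V = 7.4*48.0 = 355.2000

355.2000 Wh


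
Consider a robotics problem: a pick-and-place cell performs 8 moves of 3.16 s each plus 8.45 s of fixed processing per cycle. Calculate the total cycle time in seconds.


T = 8*3.16 + 8.45 = 33.7300

33.7300 s


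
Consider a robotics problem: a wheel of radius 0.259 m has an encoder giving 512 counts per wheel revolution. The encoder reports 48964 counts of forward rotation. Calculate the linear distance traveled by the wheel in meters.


revs = 48964/512 = 95.632812
d = revs * 2*pi*r = 95.632812 * 2*pi*0.259 = 155.6276

155.6276 m


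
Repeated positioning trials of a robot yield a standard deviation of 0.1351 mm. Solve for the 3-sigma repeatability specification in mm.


repeatability = 3*sigma = 3*0.1351 = 0.4053

0.4053 mm


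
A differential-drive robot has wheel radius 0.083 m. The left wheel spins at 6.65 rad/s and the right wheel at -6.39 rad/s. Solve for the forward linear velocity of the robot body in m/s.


v = r*(wR + wL)/2 = 0.083*(-6.39 + 6.65)/2 = 0.0108

0.0108 m/s


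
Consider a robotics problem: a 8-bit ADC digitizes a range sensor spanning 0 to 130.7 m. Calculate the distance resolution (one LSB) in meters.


res = range / 2^n = 130.7/2^8 = 130.7/256 = 0.5105

0.5105 m


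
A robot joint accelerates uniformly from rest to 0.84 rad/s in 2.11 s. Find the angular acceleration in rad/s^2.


alpha = delta_omega / t = 0.84 / 2.11 = 0.3981

0.3981 rad/s^2


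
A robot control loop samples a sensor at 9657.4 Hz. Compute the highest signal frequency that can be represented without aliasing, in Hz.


f_max = f_s/2 = 9657.4/2 = 4828.7000

4828.7000 Hz


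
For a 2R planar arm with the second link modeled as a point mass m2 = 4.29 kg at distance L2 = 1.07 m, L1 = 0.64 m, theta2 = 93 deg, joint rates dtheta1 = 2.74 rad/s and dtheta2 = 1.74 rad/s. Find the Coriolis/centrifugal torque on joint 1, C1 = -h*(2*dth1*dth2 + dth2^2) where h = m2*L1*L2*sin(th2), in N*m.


h = m2*L1*L2*sin(th2) = 4.29*0.64*1.07*sin(93 deg) = 2.933766
C1 = -h*(2*2.74*1.74 + 1.74^2) = -2.933766*12.5628 = -36.8563

-36.8563 N*m


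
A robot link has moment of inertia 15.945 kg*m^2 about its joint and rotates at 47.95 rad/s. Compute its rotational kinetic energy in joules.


KE = (1/2)*I*omega^2 = 0.5*15.945*47.95^2 = 18330.3919

18330.3919 J


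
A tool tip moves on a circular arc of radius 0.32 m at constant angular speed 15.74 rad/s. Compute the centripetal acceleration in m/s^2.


a_c = omega^2 * r = 15.74^2 * 0.32 = 79.2792

79.2792 m/s^2


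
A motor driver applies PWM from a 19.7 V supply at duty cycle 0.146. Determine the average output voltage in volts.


V_avg = V_supply * D = 19.7*0.146 = 2.8762

2.8762 V


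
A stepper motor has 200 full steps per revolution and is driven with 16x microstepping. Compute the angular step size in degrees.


step = 360/(200*16) = 360/3200 = 0.1125

0.1125 degrees


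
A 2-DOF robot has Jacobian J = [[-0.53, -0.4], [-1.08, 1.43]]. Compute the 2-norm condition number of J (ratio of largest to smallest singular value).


JJ^T eigenvalues: trace(JJ^T) = 3.6522, det(JJ^T) = det(J)^2 = 1.41586201
s_max^2 = (3.6522 + sqrt(7.67511680))/2 = 3.21130006
s_min^2 = (3.6522 - sqrt(7.67511680))/2 = 0.44089994
kappa = s_max/s_min = sqrt(3.21130006/0.44089994) = 2.6988

2.6988


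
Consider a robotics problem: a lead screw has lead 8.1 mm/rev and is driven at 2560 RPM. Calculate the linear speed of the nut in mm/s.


v = lead * (RPM/60) = 8.1*2560/60 = 345.6000

345.6000 mm/s


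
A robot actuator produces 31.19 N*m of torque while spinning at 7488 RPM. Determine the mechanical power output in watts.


omega = 7488 * 2*pi/60 = 784.141526 rad/s
P = tau * omega = 31.19 * 784.141526 = 24457.3742

24457.3742 W


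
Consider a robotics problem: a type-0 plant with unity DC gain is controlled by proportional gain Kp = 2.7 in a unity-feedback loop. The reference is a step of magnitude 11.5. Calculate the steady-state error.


e_ss = R/(1 + Kp) = 11.5/(1 + 2.7) = 11.5/3.7000 = 3.1081

3.1081


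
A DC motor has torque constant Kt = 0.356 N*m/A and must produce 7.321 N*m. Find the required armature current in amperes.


I = tau / Kt = 7.321/0.356 = 20.5646

20.5646 A


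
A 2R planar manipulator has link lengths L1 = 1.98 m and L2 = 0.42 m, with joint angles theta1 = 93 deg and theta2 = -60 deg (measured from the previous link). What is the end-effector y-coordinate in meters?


y = L1*sin(th1) + L2*sin(th1+th2) = 1.98*sin(93 deg) + 0.42*sin(33 deg) = 2.2060

2.2060 m


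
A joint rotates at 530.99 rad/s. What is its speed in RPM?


RPM = 530.99 * 60/(2*pi) = 5070.5810

5070.5810 RPM


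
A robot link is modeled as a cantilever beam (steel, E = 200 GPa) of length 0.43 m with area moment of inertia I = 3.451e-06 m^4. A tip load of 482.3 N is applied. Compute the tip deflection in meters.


delta = F*L^3/(3*E*I) = 482.3*0.43^3/(3*2.000e+11*3.451e-06)
      = 38.3462261/2070600 = 1.8519e-05

1.8519e-05 m


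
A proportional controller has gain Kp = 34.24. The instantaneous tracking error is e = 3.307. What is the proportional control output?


u_P = Kp * e = 34.24 * 3.307 = 113.2317

113.2317


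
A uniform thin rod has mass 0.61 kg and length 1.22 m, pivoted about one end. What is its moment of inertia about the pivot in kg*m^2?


I = (1/3)*m*L^2 = (1/3)*0.61*1.22^2 = 0.3026

0.3026 kg*m^2


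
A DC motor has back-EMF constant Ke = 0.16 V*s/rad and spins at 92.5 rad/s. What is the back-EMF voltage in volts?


V_emf = Ke * omega = 0.16*92.5 = 14.8000

14.8000 V


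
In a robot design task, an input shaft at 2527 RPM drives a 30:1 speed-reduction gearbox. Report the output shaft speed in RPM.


omega_out = omega_in / N = 2527 / 30 = 84.2333

84.2333 RPM


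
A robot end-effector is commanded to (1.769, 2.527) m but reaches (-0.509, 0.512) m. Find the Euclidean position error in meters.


dx = -0.509 - (1.769) = -2.2780, dy = 0.512 - (2.527) = -2.0150
err = sqrt(5.189284 + 4.060225) = 3.0413

3.0413 m


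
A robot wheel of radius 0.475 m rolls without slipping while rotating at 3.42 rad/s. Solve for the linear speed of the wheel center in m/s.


v = omega * r = 3.42 * 0.475 = 1.6245

1.6245 m/s


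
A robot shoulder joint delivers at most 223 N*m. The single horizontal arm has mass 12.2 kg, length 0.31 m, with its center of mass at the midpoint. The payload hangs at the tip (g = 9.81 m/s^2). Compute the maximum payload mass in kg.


tau_arm = m_arm*g*(L/2) = 12.2*9.81*0.31/2 = 18.5507 N*m
tau_payload = tau_max - tau_arm = 223 - 18.5507 = 204.4493
m_payload = tau_payload / (g*L) = 204.4493 / (9.81*0.31) = 67.2287

67.2287 kg


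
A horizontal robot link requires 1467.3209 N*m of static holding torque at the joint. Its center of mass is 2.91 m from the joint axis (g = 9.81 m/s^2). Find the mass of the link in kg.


m = tau / (g*L) = 1467.3209 / (9.81 * 2.91) = 51.4000

51.4000 kg


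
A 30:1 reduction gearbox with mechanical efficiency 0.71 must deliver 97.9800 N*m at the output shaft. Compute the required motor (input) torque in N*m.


tau_in = tau_out / (N * eta) = 97.9800 / (30 * 0.71) = 4.6000

4.6000 N*m


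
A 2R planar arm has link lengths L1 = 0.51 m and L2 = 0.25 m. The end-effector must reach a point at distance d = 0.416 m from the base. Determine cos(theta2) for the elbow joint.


cos(th2) = (d^2 - L1^2 - L2^2)/(2*L1*L2) = (0.416^2 - 0.51^2 - 0.25^2)/(2*0.51*0.25) = -0.5864

-0.5864


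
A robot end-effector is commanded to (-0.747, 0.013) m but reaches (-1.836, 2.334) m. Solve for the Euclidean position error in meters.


dx = -1.836 - (-0.747) = -1.0890, dy = 2.334 - (0.013) = 2.3210
err = sqrt(1.185921 + 5.387041) = 2.5638

2.5638 m


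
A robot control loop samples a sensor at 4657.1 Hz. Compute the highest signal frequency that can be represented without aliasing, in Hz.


f_max = f_s/2 = 4657.1/2 = 2328.5500

2328.5500 Hz


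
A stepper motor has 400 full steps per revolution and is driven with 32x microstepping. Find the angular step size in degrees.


step = 360/(400*32) = 360/12800 = 0.0281

0.0281 degrees


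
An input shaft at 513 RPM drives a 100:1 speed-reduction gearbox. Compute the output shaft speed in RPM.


omega_out = omega_in / N = 513 / 100 = 5.1300

5.1300 RPM


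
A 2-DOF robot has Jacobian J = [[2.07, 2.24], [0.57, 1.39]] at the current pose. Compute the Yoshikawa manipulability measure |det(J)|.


det(J) = 2.07*1.39 - (2.24)*(0.57) = 1.6005
|det(J)| = 1.6005

1.6005


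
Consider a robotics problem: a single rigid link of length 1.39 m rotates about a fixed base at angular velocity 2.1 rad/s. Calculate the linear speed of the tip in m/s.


v = L*omega = 1.39 * 2.1 = 2.9190

2.9190 m/s


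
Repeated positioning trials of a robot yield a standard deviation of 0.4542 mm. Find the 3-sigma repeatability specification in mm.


repeatability = 3*sigma = 3*0.4542 = 1.3626

1.3626 mm


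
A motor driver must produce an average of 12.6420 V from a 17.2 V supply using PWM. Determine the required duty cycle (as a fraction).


D = V_avg/V_supply = 12.6420/17.2 = 0.7350

0.7350


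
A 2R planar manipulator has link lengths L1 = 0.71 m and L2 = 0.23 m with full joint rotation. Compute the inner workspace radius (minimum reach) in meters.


r_min = |L1 - L2| = |0.71 - 0.23| = 0.4800

0.4800 m


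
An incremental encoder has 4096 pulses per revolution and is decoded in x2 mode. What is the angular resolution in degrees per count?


resolution = 360 / (PPR * 2) = 360 / 8192 = 0.0439

0.0439 degrees


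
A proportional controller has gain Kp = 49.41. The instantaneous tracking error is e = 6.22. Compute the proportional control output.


u_P = Kp * e = 49.41 * 6.22 = 307.3302

307.3302


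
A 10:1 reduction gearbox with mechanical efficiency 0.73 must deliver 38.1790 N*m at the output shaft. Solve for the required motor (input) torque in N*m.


tau_in = tau_out / (N * eta) = 38.1790 / (10 * 0.73) = 5.2300

5.2300 N*m


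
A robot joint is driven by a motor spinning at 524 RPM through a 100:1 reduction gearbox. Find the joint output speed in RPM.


omega_joint = omega_motor / N = 524 / 100 = 5.2400

5.2400 RPM


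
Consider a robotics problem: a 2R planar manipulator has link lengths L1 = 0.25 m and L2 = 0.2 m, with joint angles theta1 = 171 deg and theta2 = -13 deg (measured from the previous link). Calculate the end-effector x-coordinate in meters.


x = L1*cos(th1) + L2*cos(th1+th2) = 0.25*cos(171 deg) + 0.2*cos(158 deg) = -0.4324

-0.4324 m


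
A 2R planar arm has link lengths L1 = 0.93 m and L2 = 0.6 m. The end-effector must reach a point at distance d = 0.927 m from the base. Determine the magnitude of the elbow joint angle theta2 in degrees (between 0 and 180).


cos(th2) = (d^2 - L1^2 - L2^2)/(2*L1*L2) = (0.927^2 - 0.93^2 - 0.6^2)/(2*0.93*0.6) = -0.32757258
th2 = acos(-0.32757258) = 109.1215 deg

109.1215 degrees


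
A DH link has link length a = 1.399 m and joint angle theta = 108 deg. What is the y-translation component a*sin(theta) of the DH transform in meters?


a*sin(theta) = 1.399*sin(108 deg) = 1.3305

1.3305 m


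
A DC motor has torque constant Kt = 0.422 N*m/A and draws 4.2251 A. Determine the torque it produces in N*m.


tau = Kt * I = 0.422*4.2251 = 1.7830

1.7830 N*m


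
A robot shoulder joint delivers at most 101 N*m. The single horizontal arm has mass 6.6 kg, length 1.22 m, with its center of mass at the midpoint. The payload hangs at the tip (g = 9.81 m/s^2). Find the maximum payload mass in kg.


tau_arm = m_arm*g*(L/2) = 6.6*9.81*1.22/2 = 39.4951 N*m
tau_payload = tau_max - tau_arm = 101 - 39.4951 = 61.5049
m_payload = tau_payload / (g*L) = 61.5049 / (9.81*1.22) = 5.1390

5.1390 kg


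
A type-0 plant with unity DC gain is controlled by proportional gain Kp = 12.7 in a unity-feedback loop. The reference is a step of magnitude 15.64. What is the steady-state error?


e_ss = R/(1 + Kp) = 15.64/(1 + 12.7) = 15.64/13.7000 = 1.1416

1.1416


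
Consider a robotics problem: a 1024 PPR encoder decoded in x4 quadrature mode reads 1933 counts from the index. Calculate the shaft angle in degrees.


angle = counts * 360 / (PPR*4) = 1933 * 360 / 4096 = 169.8926

169.8926 degrees


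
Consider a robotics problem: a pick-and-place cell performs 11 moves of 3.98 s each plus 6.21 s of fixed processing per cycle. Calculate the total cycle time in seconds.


T = 11*3.98 + 6.21 = 49.9900

49.9900 s


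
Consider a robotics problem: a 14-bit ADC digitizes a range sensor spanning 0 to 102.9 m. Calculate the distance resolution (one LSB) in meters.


res = range / 2^n = 102.9/2^14 = 102.9/16384 = 0.0063

0.0063 m


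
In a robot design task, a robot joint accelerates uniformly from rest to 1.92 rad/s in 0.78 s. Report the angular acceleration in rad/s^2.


alpha = delta_omega / t = 1.92 / 0.78 = 2.4615

2.4615 rad/s^2


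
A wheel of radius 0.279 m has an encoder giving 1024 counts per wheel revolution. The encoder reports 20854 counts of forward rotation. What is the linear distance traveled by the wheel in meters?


revs = 20854/1024 = 20.365234
d = revs * 2*pi*r = 20.365234 * 2*pi*0.279 = 35.7004

35.7004 m


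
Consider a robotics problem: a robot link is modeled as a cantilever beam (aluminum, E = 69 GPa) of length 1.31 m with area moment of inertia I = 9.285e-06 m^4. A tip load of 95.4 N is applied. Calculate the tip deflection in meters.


delta = F*L^3/(3*E*I) = 95.4*1.31^3/(3*6.900e+10*9.285e-06)
      = 214.4678814/1921995 = 1.1159e-04

1.1159e-04 m


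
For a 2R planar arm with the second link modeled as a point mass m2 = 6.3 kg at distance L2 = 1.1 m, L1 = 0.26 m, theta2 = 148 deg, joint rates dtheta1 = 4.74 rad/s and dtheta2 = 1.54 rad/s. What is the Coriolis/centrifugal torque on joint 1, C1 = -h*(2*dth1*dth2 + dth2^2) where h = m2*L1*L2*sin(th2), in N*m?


h = m2*L1*L2*sin(th2) = 6.3*0.26*1.1*sin(148 deg) = 0.954809
C1 = -h*(2*4.74*1.54 + 1.54^2) = -0.954809*16.9708 = -16.2039

-16.2039 N*m


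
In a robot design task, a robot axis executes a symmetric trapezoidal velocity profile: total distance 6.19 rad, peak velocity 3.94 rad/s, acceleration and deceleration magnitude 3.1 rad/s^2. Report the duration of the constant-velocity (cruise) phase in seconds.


t_acc = v/a = 1.270968 s, d_acc = v^2/(2a) = 2.503806 rad each
d_cruise = 6.19 - 2*2.503806 = 1.182388 rad
t_cruise = d_cruise/v = 1.182388/3.94 = 0.3001

0.3001 s


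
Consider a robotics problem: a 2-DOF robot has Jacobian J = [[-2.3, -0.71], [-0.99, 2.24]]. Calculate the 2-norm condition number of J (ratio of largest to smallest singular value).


JJ^T eigenvalues: trace(JJ^T) = 11.7918, det(JJ^T) = det(J)^2 = 34.27985401
s_max^2 = (11.7918 + sqrt(1.92713120))/2 = 6.59000576
s_min^2 = (11.7918 - sqrt(1.92713120))/2 = 5.20179424
kappa = s_max/s_min = sqrt(6.59000576/5.20179424) = 1.1256

1.1256


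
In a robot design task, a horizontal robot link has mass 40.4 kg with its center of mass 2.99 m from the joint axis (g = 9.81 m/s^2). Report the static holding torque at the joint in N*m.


tau = m*g*L = 40.4 * 9.81 * 2.99 = 1185.0088

1185.0088 N*m


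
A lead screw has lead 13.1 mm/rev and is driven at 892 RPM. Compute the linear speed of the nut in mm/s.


v = lead * (RPM/60) = 13.1*892/60 = 194.7533

194.7533 mm/s


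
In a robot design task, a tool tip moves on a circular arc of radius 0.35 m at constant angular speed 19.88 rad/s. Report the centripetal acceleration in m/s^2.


a_c = omega^2 * r = 19.88^2 * 0.35 = 138.3250

138.3250 m/s^2


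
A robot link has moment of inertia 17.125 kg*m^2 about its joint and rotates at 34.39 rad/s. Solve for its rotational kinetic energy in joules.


KE = (1/2)*I*omega^2 = 0.5*17.125*34.39^2 = 10126.6299

10126.6299 J


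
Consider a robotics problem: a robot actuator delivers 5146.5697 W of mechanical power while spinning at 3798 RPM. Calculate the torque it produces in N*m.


omega = 3798 * 2*pi/60 = 397.725630 rad/s
tau = P / omega = 5146.5697 / 397.725630 = 12.9400

12.9400 N*m


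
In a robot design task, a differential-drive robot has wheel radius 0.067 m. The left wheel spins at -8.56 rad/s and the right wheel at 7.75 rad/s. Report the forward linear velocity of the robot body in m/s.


v = r*(wR + wL)/2 = 0.067*(7.75 + -8.56)/2 = -0.0271

-0.0271 m/s


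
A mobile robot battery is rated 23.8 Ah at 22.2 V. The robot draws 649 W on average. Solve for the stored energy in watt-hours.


E = capacity * V = 23.8*22.2 = 528.3600

528.3600 Wh


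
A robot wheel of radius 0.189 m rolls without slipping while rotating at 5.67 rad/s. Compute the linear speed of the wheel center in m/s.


v = omega * r = 5.67 * 0.189 = 1.0716

1.0716 m/s


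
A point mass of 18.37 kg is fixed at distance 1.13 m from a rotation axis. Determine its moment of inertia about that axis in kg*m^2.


I = m*r^2 = 18.37*1.13^2 = 23.4567

23.4567 kg*m^2


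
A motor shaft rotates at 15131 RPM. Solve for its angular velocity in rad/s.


omega = 15131 * 2*pi/60 = 1584.5146

1584.5146 rad/s


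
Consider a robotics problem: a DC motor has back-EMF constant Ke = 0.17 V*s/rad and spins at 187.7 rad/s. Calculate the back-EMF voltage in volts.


V_emf = Ke * omega = 0.17*187.7 = 31.9090

31.9090 V


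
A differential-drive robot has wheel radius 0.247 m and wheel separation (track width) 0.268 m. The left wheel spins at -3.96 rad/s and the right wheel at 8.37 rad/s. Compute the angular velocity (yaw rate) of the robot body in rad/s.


omega = r*(wR - wL)/L = 0.247*(8.37 - (-3.96))/0.268 = 11.3638

11.3638 rad/s


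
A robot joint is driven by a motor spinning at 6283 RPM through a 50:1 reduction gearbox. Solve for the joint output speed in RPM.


omega_joint = omega_motor / N = 6283 / 50 = 125.6600

125.6600 RPM


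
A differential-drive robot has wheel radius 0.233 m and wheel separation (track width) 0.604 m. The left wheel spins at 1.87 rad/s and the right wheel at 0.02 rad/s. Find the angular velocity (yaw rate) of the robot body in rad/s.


omega = r*(wR - wL)/L = 0.233*(0.02 - (1.87))/0.604 = -0.7137

-0.7137 rad/s


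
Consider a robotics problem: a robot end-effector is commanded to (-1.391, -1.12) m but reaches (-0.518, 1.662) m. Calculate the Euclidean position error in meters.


dx = -0.518 - (-1.391) = 0.8730, dy = 1.662 - (-1.12) = 2.7820
err = sqrt(0.762129 + 7.739524) = 2.9158

2.9158 m


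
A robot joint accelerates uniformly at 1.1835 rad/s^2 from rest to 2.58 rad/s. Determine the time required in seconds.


t = delta_omega / alpha = 2.58 / 1.1835 = 2.1800

2.1800 s


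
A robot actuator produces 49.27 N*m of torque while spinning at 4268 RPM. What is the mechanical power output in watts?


omega = 4268 * 2*pi/60 = 446.943915 rad/s
P = tau * omega = 49.27 * 446.943915 = 22020.9267

22020.9267 W


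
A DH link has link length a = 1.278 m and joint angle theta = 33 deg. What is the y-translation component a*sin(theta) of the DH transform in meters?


a*sin(theta) = 1.278*sin(33 deg) = 0.6960

0.6960 m


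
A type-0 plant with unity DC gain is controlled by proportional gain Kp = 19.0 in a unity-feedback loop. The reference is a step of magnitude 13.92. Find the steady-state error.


e_ss = R/(1 + Kp) = 13.92/(1 + 19.0) = 13.92/20.0000 = 0.6960

0.6960


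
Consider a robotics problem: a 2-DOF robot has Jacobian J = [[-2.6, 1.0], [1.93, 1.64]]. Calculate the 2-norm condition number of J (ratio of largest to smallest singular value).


JJ^T eigenvalues: trace(JJ^T) = 14.1745, det(JJ^T) = det(J)^2 = 38.36563600
s_max^2 = (14.1745 + sqrt(47.45390625))/2 = 10.53158979
s_min^2 = (14.1745 - sqrt(47.45390625))/2 = 3.64291021
kappa = s_max/s_min = sqrt(10.53158979/3.64291021) = 1.7003

1.7003


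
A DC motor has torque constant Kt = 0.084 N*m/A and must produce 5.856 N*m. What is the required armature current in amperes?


I = tau / Kt = 5.856/0.084 = 69.7143

69.7143 A


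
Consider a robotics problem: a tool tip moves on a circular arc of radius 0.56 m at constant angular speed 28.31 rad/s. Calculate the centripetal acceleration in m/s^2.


a_c = omega^2 * r = 28.31^2 * 0.56 = 448.8154

448.8154 m/s^2


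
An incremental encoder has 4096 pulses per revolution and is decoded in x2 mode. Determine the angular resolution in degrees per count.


resolution = 360 / (PPR * 2) = 360 / 8192 = 0.0439

0.0439 degrees


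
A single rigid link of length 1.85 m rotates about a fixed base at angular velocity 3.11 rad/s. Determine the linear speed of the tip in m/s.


v = L*omega = 1.85 * 3.11 = 5.7535

5.7535 m/s


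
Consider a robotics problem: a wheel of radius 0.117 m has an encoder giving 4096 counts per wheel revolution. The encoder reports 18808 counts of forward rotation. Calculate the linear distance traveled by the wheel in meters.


revs = 18808/4096 = 4.591797
d = revs * 2*pi*r = 4.591797 * 2*pi*0.117 = 3.3756

3.3756 m


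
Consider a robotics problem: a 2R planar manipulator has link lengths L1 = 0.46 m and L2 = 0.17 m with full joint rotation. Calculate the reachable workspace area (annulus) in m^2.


r_max = L1 + L2 = 0.6300, r_min = |L1 - L2| = 0.2900
A = pi*(r_max^2 - r_min^2) = pi*(0.3969 - 0.0841) = 0.9827

0.9827 m^2


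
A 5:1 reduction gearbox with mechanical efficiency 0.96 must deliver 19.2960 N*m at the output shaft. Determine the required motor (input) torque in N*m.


tau_in = tau_out / (N * eta) = 19.2960 / (5 * 0.96) = 4.0200

4.0200 N*m


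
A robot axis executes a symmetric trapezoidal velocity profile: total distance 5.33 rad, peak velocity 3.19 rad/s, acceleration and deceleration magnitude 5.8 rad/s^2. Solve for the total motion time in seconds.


t_acc = v/a = 3.19/5.8 = 0.550000 s
d_acc = v^2/(2a) = 0.877250 rad (each ramp)
d_cruise = 5.33 - 2*0.877250 = 3.575500 rad
t_cruise = 3.575500/3.19 = 1.120846 s
t_total = 2*0.550000 + 1.120846 = 2.2208

2.2208 s


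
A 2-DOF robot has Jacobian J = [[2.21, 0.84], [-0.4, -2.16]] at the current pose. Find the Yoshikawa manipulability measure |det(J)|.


det(J) = 2.21*-2.16 - (0.84)*(-0.4) = -4.4376
|det(J)| = 4.4376

4.4376


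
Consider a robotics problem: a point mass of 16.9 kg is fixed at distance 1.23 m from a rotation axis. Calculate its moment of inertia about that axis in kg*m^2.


I = m*r^2 = 16.9*1.23^2 = 25.5680

25.5680 kg*m^2


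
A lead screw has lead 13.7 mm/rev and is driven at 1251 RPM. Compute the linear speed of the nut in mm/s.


v = lead * (RPM/60) = 13.7*1251/60 = 285.6450

285.6450 mm/s


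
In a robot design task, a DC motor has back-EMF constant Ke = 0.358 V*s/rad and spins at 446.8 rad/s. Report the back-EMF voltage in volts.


V_emf = Ke * omega = 0.358*446.8 = 159.9544

159.9544 V


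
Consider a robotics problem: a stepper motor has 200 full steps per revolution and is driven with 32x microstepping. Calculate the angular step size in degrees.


step = 360/(200*32) = 360/6400 = 0.0563

0.0563 degrees


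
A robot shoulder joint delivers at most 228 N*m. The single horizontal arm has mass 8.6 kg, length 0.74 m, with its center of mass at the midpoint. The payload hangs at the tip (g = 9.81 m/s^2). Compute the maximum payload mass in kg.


tau_arm = m_arm*g*(L/2) = 8.6*9.81*0.74/2 = 31.2154 N*m
tau_payload = tau_max - tau_arm = 228 - 31.2154 = 196.7846
m_payload = tau_payload / (g*L) = 196.7846 / (9.81*0.74) = 27.1076

27.1076 kg


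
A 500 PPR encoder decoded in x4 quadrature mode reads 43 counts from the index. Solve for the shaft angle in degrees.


angle = counts * 360 / (PPR*4) = 43 * 360 / 2000 = 7.7400

7.7400 degrees


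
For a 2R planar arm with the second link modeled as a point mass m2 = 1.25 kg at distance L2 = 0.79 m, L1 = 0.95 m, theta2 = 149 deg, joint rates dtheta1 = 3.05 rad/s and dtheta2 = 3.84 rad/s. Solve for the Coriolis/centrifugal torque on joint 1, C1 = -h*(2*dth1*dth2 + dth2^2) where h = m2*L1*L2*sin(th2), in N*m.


h = m2*L1*L2*sin(th2) = 1.25*0.95*0.79*sin(149 deg) = 0.483170
C1 = -h*(2*3.05*3.84 + 3.84^2) = -0.483170*38.1696 = -18.4424

-18.4424 N*m


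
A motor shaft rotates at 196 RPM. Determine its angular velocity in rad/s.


omega = 196 * 2*pi/60 = 20.5251

20.5251 rad/s


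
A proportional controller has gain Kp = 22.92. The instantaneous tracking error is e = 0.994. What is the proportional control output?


u_P = Kp * e = 22.92 * 0.994 = 22.7825

22.7825


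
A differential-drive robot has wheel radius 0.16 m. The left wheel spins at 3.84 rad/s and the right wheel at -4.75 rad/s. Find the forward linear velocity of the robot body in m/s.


v = r*(wR + wL)/2 = 0.16*(-4.75 + 3.84)/2 = -0.0728

-0.0728 m/s


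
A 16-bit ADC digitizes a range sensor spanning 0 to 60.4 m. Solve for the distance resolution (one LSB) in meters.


res = range / 2^n = 60.4/2^16 = 60.4/65536 = 9.2163e-04

9.2163e-04 m


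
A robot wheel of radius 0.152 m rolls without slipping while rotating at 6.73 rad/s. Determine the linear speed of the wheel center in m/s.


v = omega * r = 6.73 * 0.152 = 1.0230

1.0230 m/s


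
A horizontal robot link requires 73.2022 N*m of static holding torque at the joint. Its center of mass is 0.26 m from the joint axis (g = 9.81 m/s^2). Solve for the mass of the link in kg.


m = tau / (g*L) = 73.2022 / (9.81 * 0.26) = 28.7000

28.7000 kg


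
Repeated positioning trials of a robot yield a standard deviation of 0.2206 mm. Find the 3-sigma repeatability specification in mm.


repeatability = 3*sigma = 3*0.2206 = 0.6618

0.6618 mm


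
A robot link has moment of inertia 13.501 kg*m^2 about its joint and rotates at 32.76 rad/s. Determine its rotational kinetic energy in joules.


KE = (1/2)*I*omega^2 = 0.5*13.501*32.76^2 = 7244.7554

7244.7554 J


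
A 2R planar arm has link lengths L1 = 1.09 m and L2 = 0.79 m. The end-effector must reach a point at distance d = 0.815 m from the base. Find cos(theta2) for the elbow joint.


cos(th2) = (d^2 - L1^2 - L2^2)/(2*L1*L2) = (0.815^2 - 1.09^2 - 0.79^2)/(2*1.09*0.79) = -0.6666

-0.6666


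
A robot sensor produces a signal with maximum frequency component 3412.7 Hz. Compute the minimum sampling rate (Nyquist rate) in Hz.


f_s,min = 2*f_max = 2*3412.7 = 6825.4000

6825.4000 Hz


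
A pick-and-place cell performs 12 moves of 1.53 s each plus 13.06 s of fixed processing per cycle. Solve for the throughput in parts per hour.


T_cycle = 12*1.53 + 13.06 = 31.4200 s
rate = 3600/T = 114.5767

114.5767 parts/hour


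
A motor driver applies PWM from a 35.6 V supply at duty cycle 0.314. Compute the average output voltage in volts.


V_avg = V_supply * D = 35.6*0.314 = 11.1784

11.1784 V


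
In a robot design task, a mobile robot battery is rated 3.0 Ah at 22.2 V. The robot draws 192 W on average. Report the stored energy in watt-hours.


E = capacity * V = 3.0*22.2 = 66.6000

66.6000 Wh


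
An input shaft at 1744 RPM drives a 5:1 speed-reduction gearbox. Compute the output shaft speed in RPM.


omega_out = omega_in / N = 1744 / 5 = 348.8000

348.8000 RPM


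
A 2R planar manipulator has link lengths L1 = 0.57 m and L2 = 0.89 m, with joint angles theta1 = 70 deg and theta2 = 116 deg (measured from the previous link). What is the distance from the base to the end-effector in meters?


x = L1*cos(th1) + L2*cos(th1+th2) = -0.690173
y = L1*sin(th1) + L2*sin(th1+th2) = 0.442594
d = sqrt(x^2 + y^2) = sqrt(0.476339 + 0.195889) = 0.8199

0.8199 m


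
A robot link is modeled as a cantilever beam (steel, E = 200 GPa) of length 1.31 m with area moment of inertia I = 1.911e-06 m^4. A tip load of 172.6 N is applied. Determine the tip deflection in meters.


delta = F*L^3/(3*E*I) = 172.6*1.31^3/(3*2.000e+11*1.911e-06)
      = 388.0205066/1146600 = 3.3841e-04

3.3841e-04 m


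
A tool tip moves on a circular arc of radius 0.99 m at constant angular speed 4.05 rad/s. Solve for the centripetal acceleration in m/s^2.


a_c = omega^2 * r = 4.05^2 * 0.99 = 16.2385

16.2385 m/s^2


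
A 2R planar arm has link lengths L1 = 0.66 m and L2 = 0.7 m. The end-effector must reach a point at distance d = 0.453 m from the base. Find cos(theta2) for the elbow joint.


cos(th2) = (d^2 - L1^2 - L2^2)/(2*L1*L2) = (0.453^2 - 0.66^2 - 0.7^2)/(2*0.66*0.7) = -0.7796

-0.7796


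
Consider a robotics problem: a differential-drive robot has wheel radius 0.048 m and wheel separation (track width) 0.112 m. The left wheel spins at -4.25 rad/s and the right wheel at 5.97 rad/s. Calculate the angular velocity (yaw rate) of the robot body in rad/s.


omega = r*(wR - wL)/L = 0.048*(5.97 - (-4.25))/0.112 = 4.3800

4.3800 rad/s


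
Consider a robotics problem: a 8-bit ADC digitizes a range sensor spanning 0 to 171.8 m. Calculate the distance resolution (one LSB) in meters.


res = range / 2^n = 171.8/2^8 = 171.8/256 = 0.6711

0.6711 m


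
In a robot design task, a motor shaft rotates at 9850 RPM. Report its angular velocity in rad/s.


omega = 9850 * 2*pi/60 = 1031.4896

1031.4896 rad/s


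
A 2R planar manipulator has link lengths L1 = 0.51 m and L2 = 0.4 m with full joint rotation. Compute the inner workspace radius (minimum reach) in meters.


r_min = |L1 - L2| = |0.51 - 0.4| = 0.1100

0.1100 m


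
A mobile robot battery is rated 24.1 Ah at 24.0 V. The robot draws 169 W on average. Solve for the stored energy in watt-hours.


E = capacity * V = 24.1*24.0 = 578.4000

578.4000 Wh


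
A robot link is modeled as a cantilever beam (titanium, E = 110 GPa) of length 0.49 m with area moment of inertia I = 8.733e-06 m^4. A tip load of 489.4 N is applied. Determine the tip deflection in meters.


delta = F*L^3/(3*E*I) = 489.4*0.49^3/(3*1.100e+11*8.733e-06)
      = 57.5774206/2881890 = 1.9979e-05

1.9979e-05 m


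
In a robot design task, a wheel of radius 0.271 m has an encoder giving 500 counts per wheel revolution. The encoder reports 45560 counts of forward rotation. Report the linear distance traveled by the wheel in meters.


revs = 45560/500 = 91.120000
d = revs * 2*pi*r = 91.120000 * 2*pi*0.271 = 155.1540

155.1540 m


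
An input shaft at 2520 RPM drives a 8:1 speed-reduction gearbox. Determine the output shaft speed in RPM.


omega_out = omega_in / N = 2520 / 8 = 315.0000

315.0000 RPM


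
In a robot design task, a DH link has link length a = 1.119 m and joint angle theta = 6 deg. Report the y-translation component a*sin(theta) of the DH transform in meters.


a*sin(theta) = 1.119*sin(6 deg) = 0.1170

0.1170 m


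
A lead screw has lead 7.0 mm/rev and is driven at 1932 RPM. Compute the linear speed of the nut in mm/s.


v = lead * (RPM/60) = 7.0*1932/60 = 225.4000

225.4000 mm/s


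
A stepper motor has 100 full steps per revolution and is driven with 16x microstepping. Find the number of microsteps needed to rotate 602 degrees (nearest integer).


step_size = 360/(100*16) = 360/1600 = 0.225000 deg
n = 602/(360/1600) = 602*1600/360 = 2675.5556 -> 2676

2676 steps


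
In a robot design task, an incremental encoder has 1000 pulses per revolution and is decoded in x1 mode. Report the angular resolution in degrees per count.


resolution = 360 / (PPR * 1) = 360 / 1000 = 0.3600

0.3600 degrees


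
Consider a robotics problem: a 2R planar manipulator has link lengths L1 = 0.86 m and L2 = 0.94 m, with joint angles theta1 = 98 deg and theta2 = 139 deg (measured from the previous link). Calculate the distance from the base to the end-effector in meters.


x = L1*cos(th1) + L2*cos(th1+th2) = -0.631650
y = L1*sin(th1) + L2*sin(th1+th2) = 0.063280
d = sqrt(x^2 + y^2) = sqrt(0.398982 + 0.004004) = 0.6348

0.6348 m


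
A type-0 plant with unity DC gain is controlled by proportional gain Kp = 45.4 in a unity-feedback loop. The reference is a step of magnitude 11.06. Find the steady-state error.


e_ss = R/(1 + Kp) = 11.06/(1 + 45.4) = 11.06/46.4000 = 0.2384

0.2384


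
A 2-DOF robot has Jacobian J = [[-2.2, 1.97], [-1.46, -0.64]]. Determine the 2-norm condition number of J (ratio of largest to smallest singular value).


JJ^T eigenvalues: trace(JJ^T) = 11.2621, det(JJ^T) = det(J)^2 = 18.35436964
s_max^2 = (11.2621 + sqrt(53.41741785))/2 = 9.28541102
s_min^2 = (11.2621 - sqrt(53.41741785))/2 = 1.97668898
kappa = s_max/s_min = sqrt(9.28541102/1.97668898) = 2.1674

2.1674


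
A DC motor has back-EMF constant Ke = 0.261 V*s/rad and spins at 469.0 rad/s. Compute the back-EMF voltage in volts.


V_emf = Ke * omega = 0.261*469.0 = 122.4090

122.4090 V


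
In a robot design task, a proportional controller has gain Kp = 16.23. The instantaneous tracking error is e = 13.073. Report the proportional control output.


u_P = Kp * e = 16.23 * 13.073 = 212.1748

212.1748


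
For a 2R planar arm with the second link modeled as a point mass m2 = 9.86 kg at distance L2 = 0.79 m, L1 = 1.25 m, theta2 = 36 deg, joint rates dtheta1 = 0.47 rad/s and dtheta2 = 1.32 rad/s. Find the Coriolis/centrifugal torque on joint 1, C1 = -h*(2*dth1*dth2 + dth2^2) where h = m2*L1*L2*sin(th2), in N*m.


h = m2*L1*L2*sin(th2) = 9.86*1.25*0.79*sin(36 deg) = 5.723118
C1 = -h*(2*0.47*1.32 + 1.32^2) = -5.723118*2.9832 = -17.0732

-17.0732 N*m


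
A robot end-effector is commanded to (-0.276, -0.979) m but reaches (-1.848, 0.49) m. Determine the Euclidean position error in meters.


dx = -1.848 - (-0.276) = -1.5720, dy = 0.49 - (-0.979) = 1.4690
err = sqrt(2.471184 + 2.157961) = 2.1515

2.1515 m


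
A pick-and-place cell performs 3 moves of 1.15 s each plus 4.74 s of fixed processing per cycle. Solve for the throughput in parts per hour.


T_cycle = 3*1.15 + 4.74 = 8.1900 s
rate = 3600/T = 439.5604

439.5604 parts/hour


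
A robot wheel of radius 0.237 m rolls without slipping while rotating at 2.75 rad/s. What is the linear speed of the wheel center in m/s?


v = omega * r = 2.75 * 0.237 = 0.6517

0.6517 m/s


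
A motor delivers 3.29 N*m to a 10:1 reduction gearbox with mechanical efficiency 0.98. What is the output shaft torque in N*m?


tau_out = tau_in * N * eta = 3.29 * 10 * 0.98 = 32.2420

32.2420 N*m


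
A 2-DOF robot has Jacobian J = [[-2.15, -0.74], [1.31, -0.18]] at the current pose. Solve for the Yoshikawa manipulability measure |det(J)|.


det(J) = -2.15*-0.18 - (-0.74)*(1.31) = 1.3564
|det(J)| = 1.3564

1.3564


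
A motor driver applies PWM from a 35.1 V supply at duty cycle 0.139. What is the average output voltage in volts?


V_avg = V_supply * D = 35.1*0.139 = 4.8789

4.8789 V


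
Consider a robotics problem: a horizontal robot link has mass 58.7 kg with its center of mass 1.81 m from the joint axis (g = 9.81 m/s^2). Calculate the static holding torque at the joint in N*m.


tau = m*g*L = 58.7 * 9.81 * 1.81 = 1042.2831

1042.2831 N*m


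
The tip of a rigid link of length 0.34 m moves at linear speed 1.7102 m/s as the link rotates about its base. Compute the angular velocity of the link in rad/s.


omega = v / L = 1.7102 / 0.34 = 5.0300

5.0300 rad/s
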